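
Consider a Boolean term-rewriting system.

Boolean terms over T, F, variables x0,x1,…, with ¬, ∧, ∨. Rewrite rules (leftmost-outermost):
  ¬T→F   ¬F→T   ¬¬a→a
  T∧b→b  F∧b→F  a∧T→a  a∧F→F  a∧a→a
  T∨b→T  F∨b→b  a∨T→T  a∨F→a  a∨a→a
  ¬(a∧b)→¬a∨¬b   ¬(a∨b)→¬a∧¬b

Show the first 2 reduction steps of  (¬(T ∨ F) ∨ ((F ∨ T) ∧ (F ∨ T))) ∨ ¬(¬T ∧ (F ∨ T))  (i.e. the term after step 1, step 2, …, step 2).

  start: (¬(T ∨ F) ∨ ((F ∨ T) ∧ (F ∨ T))) ∨ ¬(¬T ∧ (F ∨ T))
  →1  ((¬T ∧ ¬F) ∨ ((F ∨ T) ∧ (F ∨ T))) ∨ ¬(¬T ∧ (F ∨ T))
  →2  ((F ∧ ¬F) ∨ ((F ∨ T) ∧ (F ∨ T))) ∨ ¬(¬T ∧ (F ∨ T))

Answer: after 2 steps: ((F ∧ ¬F) ∨ ((F ∨ T) ∧ (F ∨ T))) ∨ ¬(¬T ∧ (F ∨ T))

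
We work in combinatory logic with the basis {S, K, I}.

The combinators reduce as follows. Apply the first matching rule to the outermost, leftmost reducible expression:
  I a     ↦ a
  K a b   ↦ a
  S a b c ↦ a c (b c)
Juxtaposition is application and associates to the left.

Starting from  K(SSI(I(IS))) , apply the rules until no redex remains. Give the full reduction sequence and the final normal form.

  start: K(SSI(I(IS)))
  →1  K(S(I(IS))(I(I(IS))))
  →2  K(S(IS)(I(I(IS))))
  →3  K(SS(I(I(IS))))
  →4  K(SS(I(IS)))
  →5  K(SS(IS))
  →6  K(SSS)

Answer: normal form = K(SSS)  (in 6 steps)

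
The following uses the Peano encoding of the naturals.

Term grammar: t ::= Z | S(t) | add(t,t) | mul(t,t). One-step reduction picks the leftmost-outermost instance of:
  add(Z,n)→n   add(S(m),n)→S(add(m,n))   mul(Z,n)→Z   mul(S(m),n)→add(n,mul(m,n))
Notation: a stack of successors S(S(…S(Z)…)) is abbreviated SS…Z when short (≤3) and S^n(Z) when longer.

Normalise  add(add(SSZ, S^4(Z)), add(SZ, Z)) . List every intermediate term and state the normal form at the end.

Answer: normal form = S^7(Z)  (in 12 steps)

Derivation:
  start: add(add(SSZ, S^4(Z)), add(SZ, Z))
  [1] add(S(add(SZ, S^4(Z))), add(SZ, Z))
  [2] S(add(add(SZ, S^4(Z)), add(SZ, Z)))
  [3] S(add(S(add(Z, S^4(Z))), add(SZ, Z)))
  [4] S(S(add(add(Z, S^4(Z)), add(SZ, Z))))
  [5] S(S(add(S^4(Z), add(SZ, Z))))
  [6] S(S(S(add(SSSZ, add(SZ, Z)))))
  [7] S(S(S(S(add(SSZ, add(SZ, Z))))))
  [8] S(S(S(S(S(add(SZ, add(SZ, Z)))))))
  [9] S(S(S(S(S(S(add(Z, add(SZ, Z))))))))
  [10] S(S(S(S(S(S(add(SZ, Z)))))))
  [11] S(S(S(S(S(S(S(add(Z, Z))))))))
  [12] S^7(Z)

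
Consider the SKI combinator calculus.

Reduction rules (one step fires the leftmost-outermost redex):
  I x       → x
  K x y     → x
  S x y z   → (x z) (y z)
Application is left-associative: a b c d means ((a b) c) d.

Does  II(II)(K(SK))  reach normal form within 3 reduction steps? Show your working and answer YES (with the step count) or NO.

  start: II(II)(K(SK))
  [1] I(II)(K(SK))
  [2] II(K(SK))
  [3] I(K(SK))

Answer: NO — after 3 steps the term is I(K(SK)), not yet normal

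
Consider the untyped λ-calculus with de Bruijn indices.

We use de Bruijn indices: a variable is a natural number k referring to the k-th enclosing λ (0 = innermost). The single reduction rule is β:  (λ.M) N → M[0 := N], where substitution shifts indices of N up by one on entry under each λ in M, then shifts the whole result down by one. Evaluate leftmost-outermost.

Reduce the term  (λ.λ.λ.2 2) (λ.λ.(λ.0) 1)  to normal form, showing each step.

Answer: normal form = λ.λ.λ.λ.λ.1  (in 4 steps)

Reduction:
  start: (λ.λ.λ.2 2) (λ.λ.(λ.0) 1)
  →1  λ.λ.(λ.λ.(λ.0) 1) (λ.λ.(λ.0) 1)
  →2  λ.λ.λ.(λ.0) (λ.λ.(λ.0) 1)
  →3  λ.λ.λ.λ.λ.(λ.0) 1
  →4  λ.λ.λ.λ.λ.1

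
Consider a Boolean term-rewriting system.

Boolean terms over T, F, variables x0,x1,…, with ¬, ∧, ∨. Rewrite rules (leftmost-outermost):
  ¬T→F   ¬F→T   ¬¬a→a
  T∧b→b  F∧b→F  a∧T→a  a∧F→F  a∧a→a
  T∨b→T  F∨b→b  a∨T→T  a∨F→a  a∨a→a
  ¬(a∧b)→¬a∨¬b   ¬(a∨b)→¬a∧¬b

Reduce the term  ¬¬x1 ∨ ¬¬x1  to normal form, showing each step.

Answer: normal form = x1  (in 2 steps)

Reduction:
  start: ¬¬x1 ∨ ¬¬x1
  [1] ¬¬x1
  [2] x1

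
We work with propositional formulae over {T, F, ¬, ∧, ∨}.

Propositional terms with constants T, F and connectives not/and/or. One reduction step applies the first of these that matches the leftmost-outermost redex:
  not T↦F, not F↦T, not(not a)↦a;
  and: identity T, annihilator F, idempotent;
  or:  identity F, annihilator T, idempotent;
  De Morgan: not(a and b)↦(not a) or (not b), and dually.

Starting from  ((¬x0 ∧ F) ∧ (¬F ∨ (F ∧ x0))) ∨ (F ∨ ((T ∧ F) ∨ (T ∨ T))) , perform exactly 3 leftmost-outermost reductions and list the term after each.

Answer: after 3 steps: F ∨ ((T ∧ F) ∨ (T ∨ T))

Reduction:
  start: ((¬x0 ∧ F) ∧ (¬F ∨ (F ∧ x0))) ∨ (F ∨ ((T ∧ F) ∨ (T ∨ T)))
  →1  (F ∧ (¬F ∨ (F ∧ x0))) ∨ (F ∨ ((T ∧ F) ∨ (T ∨ T)))
  →2  F ∨ (F ∨ ((T ∧ F) ∨ (T ∨ T)))
  →3  F ∨ ((T ∧ F) ∨ (T ∨ T))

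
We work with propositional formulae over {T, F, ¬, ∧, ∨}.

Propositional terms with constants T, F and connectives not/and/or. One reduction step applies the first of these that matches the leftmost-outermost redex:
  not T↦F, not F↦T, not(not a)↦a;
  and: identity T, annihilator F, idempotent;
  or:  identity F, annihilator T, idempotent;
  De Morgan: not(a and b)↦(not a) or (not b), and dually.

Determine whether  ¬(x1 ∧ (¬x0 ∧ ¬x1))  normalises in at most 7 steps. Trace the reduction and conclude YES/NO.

  start: ¬(x1 ∧ (¬x0 ∧ ¬x1))
  →1  ¬x1 ∨ ¬(¬x0 ∧ ¬x1)
  →2  ¬x1 ∨ (¬¬x0 ∨ ¬¬x1)
  →3  ¬x1 ∨ (x0 ∨ ¬¬x1)
  →4  ¬x1 ∨ (x0 ∨ x1)

Answer: YES — reaches normal form ¬x1 ∨ (x0 ∨ x1) in 4 ≤ 7 steps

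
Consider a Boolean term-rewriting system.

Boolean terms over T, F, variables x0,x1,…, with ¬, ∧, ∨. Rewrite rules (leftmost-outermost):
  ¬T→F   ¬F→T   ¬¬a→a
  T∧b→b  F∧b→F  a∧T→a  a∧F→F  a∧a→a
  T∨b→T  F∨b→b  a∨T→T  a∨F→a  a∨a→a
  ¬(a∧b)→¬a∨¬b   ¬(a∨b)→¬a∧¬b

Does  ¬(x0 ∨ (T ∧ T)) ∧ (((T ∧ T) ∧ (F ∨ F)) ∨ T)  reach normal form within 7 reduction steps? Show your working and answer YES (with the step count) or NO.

Answer: YES — reaches normal form F in 6 ≤ 7 steps

Derivation:
  start: ¬(x0 ∨ (T ∧ T)) ∧ (((T ∧ T) ∧ (F ∨ F)) ∨ T)
  →1  (¬x0 ∧ ¬(T ∧ T)) ∧ (((T ∧ T) ∧ (F ∨ F)) ∨ T)
  →2  (¬x0 ∧ (¬T ∨ ¬T)) ∧ (((T ∧ T) ∧ (F ∨ F)) ∨ T)
  →3  (¬x0 ∧ ¬T) ∧ (((T ∧ T) ∧ (F ∨ F)) ∨ T)
  →4  (¬x0 ∧ F) ∧ (((T ∧ T) ∧ (F ∨ F)) ∨ T)
  →5  F ∧ (((T ∧ T) ∧ (F ∨ F)) ∨ T)
  →6  F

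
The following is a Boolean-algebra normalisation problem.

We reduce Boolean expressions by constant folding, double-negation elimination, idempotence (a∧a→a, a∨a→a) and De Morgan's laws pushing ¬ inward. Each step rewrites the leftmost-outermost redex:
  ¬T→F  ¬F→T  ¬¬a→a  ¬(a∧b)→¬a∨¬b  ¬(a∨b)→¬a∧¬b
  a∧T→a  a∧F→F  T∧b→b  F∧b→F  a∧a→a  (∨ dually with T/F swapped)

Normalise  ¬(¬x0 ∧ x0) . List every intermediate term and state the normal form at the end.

Answer: normal form = x0 ∨ ¬x0  (in 2 steps)

Working:
  start: ¬(¬x0 ∧ x0)
  →1  ¬¬x0 ∨ ¬x0
  →2  x0 ∨ ¬x0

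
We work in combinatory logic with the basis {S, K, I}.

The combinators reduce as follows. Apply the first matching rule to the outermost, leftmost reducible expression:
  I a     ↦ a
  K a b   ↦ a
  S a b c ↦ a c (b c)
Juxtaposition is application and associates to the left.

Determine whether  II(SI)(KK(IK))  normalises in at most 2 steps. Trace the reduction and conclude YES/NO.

  start: II(SI)(KK(IK))
  →1  I(SI)(KK(IK))
  →2  SI(KK(IK))

Answer: NO — after 2 steps the term is SI(KK(IK)), not yet normal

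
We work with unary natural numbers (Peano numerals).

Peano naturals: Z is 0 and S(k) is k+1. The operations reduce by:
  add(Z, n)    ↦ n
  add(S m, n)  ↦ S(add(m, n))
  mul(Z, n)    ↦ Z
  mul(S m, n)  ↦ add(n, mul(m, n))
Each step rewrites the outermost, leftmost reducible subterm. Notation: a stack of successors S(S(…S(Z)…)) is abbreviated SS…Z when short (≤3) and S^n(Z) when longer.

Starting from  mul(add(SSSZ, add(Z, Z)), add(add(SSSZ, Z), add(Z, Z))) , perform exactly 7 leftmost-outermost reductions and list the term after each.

  start: mul(add(SSSZ, add(Z, Z)), add(add(SSSZ, Z), add(Z, Z)))
  step 1: mul(S(add(SSZ, add(Z, Z))), add(add(SSSZ, Z), add(Z, Z)))
  step 2: add(add(add(SSSZ, Z), add(Z, Z)), mul(add(SSZ, add(Z, Z)), add(add(SSSZ, Z), add(Z, Z))))
  step 3: add(add(S(add(SSZ, Z)), add(Z, Z)), mul(add(SSZ, add(Z, Z)), add(add(SSSZ, Z), add(Z, Z))))
  step 4: add(S(add(add(SSZ, Z), add(Z, Z))), mul(add(SSZ, add(Z, Z)), add(add(SSSZ, Z), add(Z, Z))))
  step 5: S(add(add(add(SSZ, Z), add(Z, Z)), mul(add(SSZ, add(Z, Z)), add(add(SSSZ, Z), add(Z, Z)))))
  step 6: S(add(add(S(add(SZ, Z)), add(Z, Z)), mul(add(SSZ, add(Z, Z)), add(add(SSSZ, Z), add(Z, Z)))))
  step 7: S(add(S(add(add(SZ, Z), add(Z, Z))), mul(add(SSZ, add(Z, Z)), add(add(SSSZ, Z), add(Z, Z)))))

Answer: after 7 steps: S(add(S(add(add(SZ, Z), add(Z, Z))), mul(add(SSZ, add(Z, Z)), add(add(SSSZ, Z), add(Z, Z)))))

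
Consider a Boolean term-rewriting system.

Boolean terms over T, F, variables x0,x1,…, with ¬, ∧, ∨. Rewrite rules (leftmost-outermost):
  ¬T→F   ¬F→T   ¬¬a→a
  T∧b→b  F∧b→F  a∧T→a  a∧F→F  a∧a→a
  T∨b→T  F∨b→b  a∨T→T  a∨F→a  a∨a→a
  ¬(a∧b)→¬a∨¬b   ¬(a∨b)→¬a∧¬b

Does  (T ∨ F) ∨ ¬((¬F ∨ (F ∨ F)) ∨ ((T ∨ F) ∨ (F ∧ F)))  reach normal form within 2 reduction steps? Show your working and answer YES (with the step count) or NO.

  start: (T ∨ F) ∨ ¬((¬F ∨ (F ∨ F)) ∨ ((T ∨ F) ∨ (F ∧ F)))
  →1  T ∨ ¬((¬F ∨ (F ∨ F)) ∨ ((T ∨ F) ∨ (F ∧ F)))
  →2  T

Answer: YES — reaches normal form T in 2 ≤ 2 steps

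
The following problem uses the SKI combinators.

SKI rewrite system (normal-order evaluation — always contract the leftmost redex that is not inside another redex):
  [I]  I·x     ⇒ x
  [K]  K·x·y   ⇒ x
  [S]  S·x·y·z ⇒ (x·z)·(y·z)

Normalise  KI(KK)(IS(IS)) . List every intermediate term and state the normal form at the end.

Answer: normal form = SS  (in 4 steps)

Reduction:
  start: KI(KK)(IS(IS))
  →1  I(IS(IS))
  →2  IS(IS)
  →3  S(IS)
  →4  SS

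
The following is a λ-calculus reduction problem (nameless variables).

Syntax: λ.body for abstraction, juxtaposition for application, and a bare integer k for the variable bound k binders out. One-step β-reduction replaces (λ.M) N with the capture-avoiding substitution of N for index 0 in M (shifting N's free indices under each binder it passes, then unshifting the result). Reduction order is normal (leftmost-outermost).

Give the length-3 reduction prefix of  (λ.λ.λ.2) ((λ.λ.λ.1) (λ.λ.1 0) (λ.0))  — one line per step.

  start: (λ.λ.λ.2) ((λ.λ.λ.1) (λ.λ.1 0) (λ.0))
  step 1: λ.λ.(λ.λ.λ.1) (λ.λ.1 0) (λ.0)
  step 2: λ.λ.(λ.λ.1) (λ.0)
  step 3: λ.λ.λ.λ.0

Answer: after 3 steps: λ.λ.λ.λ.0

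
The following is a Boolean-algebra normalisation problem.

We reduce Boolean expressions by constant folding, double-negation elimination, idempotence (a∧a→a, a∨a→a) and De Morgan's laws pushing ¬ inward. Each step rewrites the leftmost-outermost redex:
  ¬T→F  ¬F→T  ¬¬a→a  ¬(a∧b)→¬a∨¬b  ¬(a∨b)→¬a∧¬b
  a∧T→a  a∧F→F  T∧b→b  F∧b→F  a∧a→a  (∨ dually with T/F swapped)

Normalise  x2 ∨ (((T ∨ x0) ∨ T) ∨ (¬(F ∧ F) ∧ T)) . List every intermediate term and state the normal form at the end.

Answer: normal form = T  (in 3 steps)

Reduction:
  start: x2 ∨ (((T ∨ x0) ∨ T) ∨ (¬(F ∧ F) ∧ T))
  →1  x2 ∨ (T ∨ (¬(F ∧ F) ∧ T))
  →2  x2 ∨ T
  →3  T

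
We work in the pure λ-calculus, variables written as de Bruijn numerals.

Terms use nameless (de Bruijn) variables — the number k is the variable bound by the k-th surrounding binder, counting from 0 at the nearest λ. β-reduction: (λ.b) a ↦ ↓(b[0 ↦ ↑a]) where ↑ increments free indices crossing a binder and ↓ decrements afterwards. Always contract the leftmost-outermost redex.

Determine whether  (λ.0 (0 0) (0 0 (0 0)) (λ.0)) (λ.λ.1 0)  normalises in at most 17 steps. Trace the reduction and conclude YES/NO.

  start: (λ.0 (0 0) (0 0 (0 0)) (λ.0)) (λ.λ.1 0)
  step 1: (λ.λ.1 0) ((λ.λ.1 0) (λ.λ.1 0)) ((λ.λ.1 0) (λ.λ.1 0) ((λ.λ.1 0) (λ.λ.1 0))) (λ.0)
  step 2: (λ.(λ.λ.1 0) (λ.λ.1 0) 0) ((λ.λ.1 0) (λ.λ.1 0) ((λ.λ.1 0) (λ.λ.1 0))) (λ.0)
  step 3: (λ.λ.1 0) (λ.λ.1 0) ((λ.λ.1 0) (λ.λ.1 0) ((λ.λ.1 0) (λ.λ.1 0))) (λ.0)
  step 4: (λ.(λ.λ.1 0) 0) ((λ.λ.1 0) (λ.λ.1 0) ((λ.λ.1 0) (λ.λ.1 0))) (λ.0)
  step 5: (λ.λ.1 0) ((λ.λ.1 0) (λ.λ.1 0) ((λ.λ.1 0) (λ.λ.1 0))) (λ.0)
  step 6: (λ.(λ.λ.1 0) (λ.λ.1 0) ((λ.λ.1 0) (λ.λ.1 0)) 0) (λ.0)
  step 7: (λ.λ.1 0) (λ.λ.1 0) ((λ.λ.1 0) (λ.λ.1 0)) (λ.0)
  step 8: (λ.(λ.λ.1 0) 0) ((λ.λ.1 0) (λ.λ.1 0)) (λ.0)
  step 9: (λ.λ.1 0) ((λ.λ.1 0) (λ.λ.1 0)) (λ.0)
  step 10: (λ.(λ.λ.1 0) (λ.λ.1 0) 0) (λ.0)
  step 11: (λ.λ.1 0) (λ.λ.1 0) (λ.0)
  step 12: (λ.(λ.λ.1 0) 0) (λ.0)
  step 13: (λ.λ.1 0) (λ.0)
  step 14: λ.(λ.0) 0
  step 15: λ.0

Answer: YES — reaches normal form λ.0 in 15 ≤ 17 steps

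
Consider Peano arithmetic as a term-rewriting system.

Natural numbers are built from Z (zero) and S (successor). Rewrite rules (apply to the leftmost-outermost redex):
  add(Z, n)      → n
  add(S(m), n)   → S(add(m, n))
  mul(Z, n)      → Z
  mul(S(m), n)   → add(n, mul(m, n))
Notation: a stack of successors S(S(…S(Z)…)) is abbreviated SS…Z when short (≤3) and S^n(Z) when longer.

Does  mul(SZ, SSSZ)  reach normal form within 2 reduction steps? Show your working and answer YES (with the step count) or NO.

  start: mul(SZ, SSSZ)
  →1  add(SSSZ, mul(Z, SSSZ))
  →2  S(add(SSZ, mul(Z, SSSZ)))

Answer: NO — after 2 steps the term is S(add(SSZ, mul(Z, SSSZ))), not yet normal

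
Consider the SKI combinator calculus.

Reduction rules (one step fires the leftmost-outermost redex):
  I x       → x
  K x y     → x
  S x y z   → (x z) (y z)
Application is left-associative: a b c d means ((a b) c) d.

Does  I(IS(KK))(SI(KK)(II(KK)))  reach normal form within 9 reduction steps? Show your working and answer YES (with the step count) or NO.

Answer: YES — reaches normal form S(KK)K in 7 ≤ 9 steps

Working:
  start: I(IS(KK))(SI(KK)(II(KK)))
  [1] IS(KK)(SI(KK)(II(KK)))
  [2] S(KK)(SI(KK)(II(KK)))
  [3] S(KK)(I(II(KK))(KK(II(KK))))
  [4] S(KK)(II(KK)(KK(II(KK))))
  [5] S(KK)(I(KK)(KK(II(KK))))
  [6] S(KK)(KK(KK(II(KK))))
  [7] S(KK)K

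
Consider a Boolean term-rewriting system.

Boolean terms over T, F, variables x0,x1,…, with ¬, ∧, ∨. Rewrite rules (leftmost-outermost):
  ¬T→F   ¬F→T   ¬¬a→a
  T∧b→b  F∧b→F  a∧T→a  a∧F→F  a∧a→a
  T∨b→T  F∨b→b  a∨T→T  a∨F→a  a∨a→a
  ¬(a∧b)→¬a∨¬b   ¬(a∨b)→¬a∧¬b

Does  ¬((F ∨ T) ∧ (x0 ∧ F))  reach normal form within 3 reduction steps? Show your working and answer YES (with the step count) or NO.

Answer: NO — after 3 steps the term is (T ∧ ¬T) ∨ ¬(x0 ∧ F), not yet normal

Derivation:
  start: ¬((F ∨ T) ∧ (x0 ∧ F))
  [1] ¬(F ∨ T) ∨ ¬(x0 ∧ F)
  [2] (¬F ∧ ¬T) ∨ ¬(x0 ∧ F)
  [3] (T ∧ ¬T) ∨ ¬(x0 ∧ F)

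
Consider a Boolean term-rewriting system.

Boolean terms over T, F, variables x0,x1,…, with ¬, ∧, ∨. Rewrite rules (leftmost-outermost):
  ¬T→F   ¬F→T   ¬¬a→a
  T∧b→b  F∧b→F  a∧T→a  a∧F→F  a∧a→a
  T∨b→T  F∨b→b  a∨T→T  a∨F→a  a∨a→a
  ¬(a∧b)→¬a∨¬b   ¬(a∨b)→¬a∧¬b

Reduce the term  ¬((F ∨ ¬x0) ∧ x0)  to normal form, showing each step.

Answer: normal form = x0 ∨ ¬x0  (in 5 steps)

Derivation:
  start: ¬((F ∨ ¬x0) ∧ x0)
  [1] ¬(F ∨ ¬x0) ∨ ¬x0
  [2] (¬F ∧ ¬¬x0) ∨ ¬x0
  [3] (T ∧ ¬¬x0) ∨ ¬x0
  [4] ¬¬x0 ∨ ¬x0
  [5] x0 ∨ ¬x0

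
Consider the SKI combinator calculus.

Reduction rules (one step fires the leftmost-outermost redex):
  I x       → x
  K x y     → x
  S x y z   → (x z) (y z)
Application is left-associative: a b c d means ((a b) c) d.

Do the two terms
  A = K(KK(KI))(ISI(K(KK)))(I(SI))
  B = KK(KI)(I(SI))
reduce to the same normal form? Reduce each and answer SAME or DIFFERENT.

Term A:
  start: K(KK(KI))(ISI(K(KK)))(I(SI))
  step 1: KK(KI)(I(SI))
  step 2: K(I(SI))
  step 3: K(SI)

Term B:
  start: KK(KI)(I(SI))
  step 1: K(I(SI))
  step 2: K(SI)

Answer: SAME — A ⇓ K(SI), B ⇓ K(SI)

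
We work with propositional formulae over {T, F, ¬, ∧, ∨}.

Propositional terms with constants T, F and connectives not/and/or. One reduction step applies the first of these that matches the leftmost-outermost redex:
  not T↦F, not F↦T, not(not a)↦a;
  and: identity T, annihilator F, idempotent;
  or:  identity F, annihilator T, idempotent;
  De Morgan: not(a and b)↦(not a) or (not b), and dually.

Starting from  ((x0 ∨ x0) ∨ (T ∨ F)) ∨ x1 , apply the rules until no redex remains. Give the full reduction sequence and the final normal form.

  start: ((x0 ∨ x0) ∨ (T ∨ F)) ∨ x1
  [1] (x0 ∨ (T ∨ F)) ∨ x1
  [2] (x0 ∨ T) ∨ x1
  [3] T ∨ x1
  [4] T

Answer: normal form = T  (in 4 steps)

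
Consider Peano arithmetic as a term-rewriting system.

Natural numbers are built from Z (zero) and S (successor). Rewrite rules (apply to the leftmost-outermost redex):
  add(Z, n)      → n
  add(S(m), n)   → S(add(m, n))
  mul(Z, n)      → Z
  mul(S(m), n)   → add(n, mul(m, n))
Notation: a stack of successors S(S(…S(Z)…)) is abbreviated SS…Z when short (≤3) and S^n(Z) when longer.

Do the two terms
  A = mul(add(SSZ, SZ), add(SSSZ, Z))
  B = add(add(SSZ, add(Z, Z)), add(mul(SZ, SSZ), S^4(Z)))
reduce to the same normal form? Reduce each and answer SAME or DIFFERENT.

Answer: DIFFERENT — A ⇓ S^9(Z), B ⇓ S^8(Z)

Derivation:
Term A:
  start: mul(add(SSZ, SZ), add(SSSZ, Z))
  [1] mul(S(add(SZ, SZ)), add(SSSZ, Z))
  [2] add(add(SSSZ, Z), mul(add(SZ, SZ), add(SSSZ, Z)))
  [3] add(S(add(SSZ, Z)), mul(add(SZ, SZ), add(SSSZ, Z)))
  [4] S(add(add(SSZ, Z), mul(add(SZ, SZ), add(SSSZ, Z))))
  [5] S(add(S(add(SZ, Z)), mul(add(SZ, SZ), add(SSSZ, Z))))
  [6] S(S(add(add(SZ, Z), mul(add(SZ, SZ), add(SSSZ, Z)))))
  [7] S(S(add(S(add(Z, Z)), mul(add(SZ, SZ), add(SSSZ, Z)))))
  [8] S(S(S(add(add(Z, Z), mul(add(SZ, SZ), add(SSSZ, Z))))))
  [9] S(S(S(add(Z, mul(add(SZ, SZ), add(SSSZ, Z))))))
  [10] S(S(S(mul(add(SZ, SZ), add(SSSZ, Z)))))
  [11] S(S(S(mul(S(add(Z, SZ)), add(SSSZ, Z)))))
  [12] S(S(S(add(add(SSSZ, Z), mul(add(Z, SZ), add(SSSZ, Z))))))
  [13] S(S(S(add(S(add(SSZ, Z)), mul(add(Z, SZ), add(SSSZ, Z))))))
  [14] S(S(S(S(add(add(SSZ, Z), mul(add(Z, SZ), add(SSSZ, Z)))))))
  [15] S(S(S(S(add(S(add(SZ, Z)), mul(add(Z, SZ), add(SSSZ, Z)))))))
  [16] S(S(S(S(S(add(add(SZ, Z), mul(add(Z, SZ), add(SSSZ, Z))))))))
  [17] S(S(S(S(S(add(S(add(Z, Z)), mul(add(Z, SZ), add(SSSZ, Z))))))))
  [18] S(S(S(S(S(S(add(add(Z, Z), mul(add(Z, SZ), add(SSSZ, Z)))))))))
  [19] S(S(S(S(S(S(add(Z, mul(add(Z, SZ), add(SSSZ, Z)))))))))
  [20] S(S(S(S(S(S(mul(add(Z, SZ), add(SSSZ, Z))))))))
  [21] S(S(S(S(S(S(mul(SZ, add(SSSZ, Z))))))))
  [22] S(S(S(S(S(S(add(add(SSSZ, Z), mul(Z, add(SSSZ, Z)))))))))
  [23] S(S(S(S(S(S(add(S(add(SSZ, Z)), mul(Z, add(SSSZ, Z)))))))))
  [24] S(S(S(S(S(S(S(add(add(SSZ, Z), mul(Z, add(SSSZ, Z))))))))))
  [25] S(S(S(S(S(S(S(add(S(add(SZ, Z)), mul(Z, add(SSSZ, Z))))))))))
  [26] S(S(S(S(S(S(S(S(add(add(SZ, Z), mul(Z, add(SSSZ, Z)))))))))))
  [27] S(S(S(S(S(S(S(S(add(S(add(Z, Z)), mul(Z, add(SSSZ, Z)))))))))))
  [28] S(S(S(S(S(S(S(S(S(add(add(Z, Z), mul(Z, add(SSSZ, Z))))))))))))
  [29] S(S(S(S(S(S(S(S(S(add(Z, mul(Z, add(SSSZ, Z))))))))))))
  [30] S(S(S(S(S(S(S(S(S(mul(Z, add(SSSZ, Z)))))))))))
  [31] S^9(Z)

Term B:
  start: add(add(SSZ, add(Z, Z)), add(mul(SZ, SSZ), S^4(Z)))
  [1] add(S(add(SZ, add(Z, Z))), add(mul(SZ, SSZ), S^4(Z)))
  [2] S(add(add(SZ, add(Z, Z)), add(mul(SZ, SSZ), S^4(Z))))
  [3] S(add(S(add(Z, add(Z, Z))), add(mul(SZ, SSZ), S^4(Z))))
  [4] S(S(add(add(Z, add(Z, Z)), add(mul(SZ, SSZ), S^4(Z)))))
  [5] S(S(add(add(Z, Z), add(mul(SZ, SSZ), S^4(Z)))))
  [6] S(S(add(Z, add(mul(SZ, SSZ), S^4(Z)))))
  [7] S(S(add(mul(SZ, SSZ), S^4(Z))))
  [8] S(S(add(add(SSZ, mul(Z, SSZ)), S^4(Z))))
  [9] S(S(add(S(add(SZ, mul(Z, SSZ))), S^4(Z))))
  [10] S(S(S(add(add(SZ, mul(Z, SSZ)), S^4(Z)))))
  [11] S(S(S(add(S(add(Z, mul(Z, SSZ))), S^4(Z)))))
  [12] S(S(S(S(add(add(Z, mul(Z, SSZ)), S^4(Z))))))
  [13] S(S(S(S(add(mul(Z, SSZ), S^4(Z))))))
  [14] S(S(S(S(add(Z, S^4(Z))))))
  [15] S^8(Z)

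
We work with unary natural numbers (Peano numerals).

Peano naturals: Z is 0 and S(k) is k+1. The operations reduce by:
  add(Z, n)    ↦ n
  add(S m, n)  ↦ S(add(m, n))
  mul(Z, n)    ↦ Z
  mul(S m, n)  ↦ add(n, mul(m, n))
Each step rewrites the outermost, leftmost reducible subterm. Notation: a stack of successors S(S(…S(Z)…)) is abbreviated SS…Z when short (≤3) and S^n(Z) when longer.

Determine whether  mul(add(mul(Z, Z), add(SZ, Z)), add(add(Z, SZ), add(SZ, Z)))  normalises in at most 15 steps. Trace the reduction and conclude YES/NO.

  start: mul(add(mul(Z, Z), add(SZ, Z)), add(add(Z, SZ), add(SZ, Z)))
  →1  mul(add(Z, add(SZ, Z)), add(add(Z, SZ), add(SZ, Z)))
  →2  mul(add(SZ, Z), add(add(Z, SZ), add(SZ, Z)))
  →3  mul(S(add(Z, Z)), add(add(Z, SZ), add(SZ, Z)))
  →4  add(add(add(Z, SZ), add(SZ, Z)), mul(add(Z, Z), add(add(Z, SZ), add(SZ, Z))))
  →5  add(add(SZ, add(SZ, Z)), mul(add(Z, Z), add(add(Z, SZ), add(SZ, Z))))
  →6  add(S(add(Z, add(SZ, Z))), mul(add(Z, Z), add(add(Z, SZ), add(SZ, Z))))
  →7  S(add(add(Z, add(SZ, Z)), mul(add(Z, Z), add(add(Z, SZ), add(SZ, Z)))))
  →8  S(add(add(SZ, Z), mul(add(Z, Z), add(add(Z, SZ), add(SZ, Z)))))
  →9  S(add(S(add(Z, Z)), mul(add(Z, Z), add(add(Z, SZ), add(SZ, Z)))))
  →10  S(S(add(add(Z, Z), mul(add(Z, Z), add(add(Z, SZ), add(SZ, Z))))))
  →11  S(S(add(Z, mul(add(Z, Z), add(add(Z, SZ), add(SZ, Z))))))
  →12  S(S(mul(add(Z, Z), add(add(Z, SZ), add(SZ, Z)))))
  →13  S(S(mul(Z, add(add(Z, SZ), add(SZ, Z)))))
  →14  SSZ

Answer: YES — reaches normal form SSZ in 14 ≤ 15 steps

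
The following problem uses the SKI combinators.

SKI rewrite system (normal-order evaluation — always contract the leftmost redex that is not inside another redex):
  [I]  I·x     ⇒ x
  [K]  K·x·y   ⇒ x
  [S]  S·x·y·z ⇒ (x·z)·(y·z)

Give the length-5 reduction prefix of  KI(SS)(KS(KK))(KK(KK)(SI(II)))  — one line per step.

  start: KI(SS)(KS(KK))(KK(KK)(SI(II)))
  [1] I(KS(KK))(KK(KK)(SI(II)))
  [2] KS(KK)(KK(KK)(SI(II)))
  [3] S(KK(KK)(SI(II)))
  [4] S(K(SI(II)))
  [5] S(K(SII))

Answer: after 5 steps: S(K(SII))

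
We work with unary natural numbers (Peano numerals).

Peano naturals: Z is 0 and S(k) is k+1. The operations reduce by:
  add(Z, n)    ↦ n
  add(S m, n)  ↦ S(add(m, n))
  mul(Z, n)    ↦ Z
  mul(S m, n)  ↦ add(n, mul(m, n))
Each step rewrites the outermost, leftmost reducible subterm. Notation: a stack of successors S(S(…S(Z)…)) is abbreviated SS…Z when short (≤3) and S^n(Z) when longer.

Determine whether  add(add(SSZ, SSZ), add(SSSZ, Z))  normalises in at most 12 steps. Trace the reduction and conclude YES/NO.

  start: add(add(SSZ, SSZ), add(SSSZ, Z))
  →1  add(S(add(SZ, SSZ)), add(SSSZ, Z))
  →2  S(add(add(SZ, SSZ), add(SSSZ, Z)))
  →3  S(add(S(add(Z, SSZ)), add(SSSZ, Z)))
  →4  S(S(add(add(Z, SSZ), add(SSSZ, Z))))
  →5  S(S(add(SSZ, add(SSSZ, Z))))
  →6  S(S(S(add(SZ, add(SSSZ, Z)))))
  →7  S(S(S(S(add(Z, add(SSSZ, Z))))))
  →8  S(S(S(S(add(SSSZ, Z)))))
  →9  S(S(S(S(S(add(SSZ, Z))))))
  →10  S(S(S(S(S(S(add(SZ, Z)))))))
  →11  S(S(S(S(S(S(S(add(Z, Z))))))))
  →12  S^7(Z)

Answer: YES — reaches normal form S^7(Z) in 12 ≤ 12 steps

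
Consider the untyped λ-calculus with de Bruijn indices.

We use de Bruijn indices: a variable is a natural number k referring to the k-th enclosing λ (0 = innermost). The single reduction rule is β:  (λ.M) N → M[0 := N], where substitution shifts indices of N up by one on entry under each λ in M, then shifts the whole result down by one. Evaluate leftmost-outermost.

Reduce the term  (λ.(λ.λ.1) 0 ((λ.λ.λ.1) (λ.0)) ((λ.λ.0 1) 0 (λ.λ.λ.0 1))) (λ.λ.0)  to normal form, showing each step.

Answer: normal form = λ.0  (in 4 steps)

Reduction:
  start: (λ.(λ.λ.1) 0 ((λ.λ.λ.1) (λ.0)) ((λ.λ.0 1) 0 (λ.λ.λ.0 1))) (λ.λ.0)
  step 1: (λ.λ.1) (λ.λ.0) ((λ.λ.λ.1) (λ.0)) ((λ.λ.0 1) (λ.λ.0) (λ.λ.λ.0 1))
  step 2: (λ.λ.λ.0) ((λ.λ.λ.1) (λ.0)) ((λ.λ.0 1) (λ.λ.0) (λ.λ.λ.0 1))
  step 3: (λ.λ.0) ((λ.λ.0 1) (λ.λ.0) (λ.λ.λ.0 1))
  step 4: λ.0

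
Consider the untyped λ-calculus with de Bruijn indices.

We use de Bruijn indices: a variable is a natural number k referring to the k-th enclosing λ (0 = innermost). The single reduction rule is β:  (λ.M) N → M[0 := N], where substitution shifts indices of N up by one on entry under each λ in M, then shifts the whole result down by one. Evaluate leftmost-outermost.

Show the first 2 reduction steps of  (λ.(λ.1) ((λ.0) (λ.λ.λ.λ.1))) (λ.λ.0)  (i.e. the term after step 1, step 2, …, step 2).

  start: (λ.(λ.1) ((λ.0) (λ.λ.λ.λ.1))) (λ.λ.0)
  [1] (λ.λ.λ.0) ((λ.0) (λ.λ.λ.λ.1))
  [2] λ.λ.0

Answer: after 2 steps: λ.λ.0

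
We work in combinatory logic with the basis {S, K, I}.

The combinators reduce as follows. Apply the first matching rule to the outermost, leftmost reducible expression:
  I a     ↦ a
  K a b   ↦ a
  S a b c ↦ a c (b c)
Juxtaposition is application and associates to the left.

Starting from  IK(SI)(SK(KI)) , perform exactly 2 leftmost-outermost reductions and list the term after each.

  start: IK(SI)(SK(KI))
  step 1: K(SI)(SK(KI))
  step 2: SI

Answer: after 2 steps: SI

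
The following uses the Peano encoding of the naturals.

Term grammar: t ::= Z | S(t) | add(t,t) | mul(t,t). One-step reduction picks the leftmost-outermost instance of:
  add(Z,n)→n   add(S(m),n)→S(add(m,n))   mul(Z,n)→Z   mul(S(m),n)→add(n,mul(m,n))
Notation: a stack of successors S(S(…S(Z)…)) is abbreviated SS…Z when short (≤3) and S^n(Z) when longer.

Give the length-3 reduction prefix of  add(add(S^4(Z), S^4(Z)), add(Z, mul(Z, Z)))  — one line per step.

  start: add(add(S^4(Z), S^4(Z)), add(Z, mul(Z, Z)))
  [1] add(S(add(SSSZ, S^4(Z))), add(Z, mul(Z, Z)))
  [2] S(add(add(SSSZ, S^4(Z)), add(Z, mul(Z, Z))))
  [3] S(add(S(add(SSZ, S^4(Z))), add(Z, mul(Z, Z))))

Answer: after 3 steps: S(add(S(add(SSZ, S^4(Z))), add(Z, mul(Z, Z))))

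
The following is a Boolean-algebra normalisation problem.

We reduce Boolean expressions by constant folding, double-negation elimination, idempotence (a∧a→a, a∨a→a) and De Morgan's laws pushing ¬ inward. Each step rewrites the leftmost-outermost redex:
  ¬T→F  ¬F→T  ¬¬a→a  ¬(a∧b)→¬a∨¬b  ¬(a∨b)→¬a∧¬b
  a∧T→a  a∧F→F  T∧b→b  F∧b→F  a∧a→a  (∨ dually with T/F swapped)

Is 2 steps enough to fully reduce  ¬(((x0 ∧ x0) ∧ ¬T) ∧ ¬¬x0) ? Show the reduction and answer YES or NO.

  start: ¬(((x0 ∧ x0) ∧ ¬T) ∧ ¬¬x0)
  [1] ¬((x0 ∧ x0) ∧ ¬T) ∨ ¬¬¬x0
  [2] (¬(x0 ∧ x0) ∨ ¬¬T) ∨ ¬¬¬x0

Answer: NO — after 2 steps the term is (¬(x0 ∧ x0) ∨ ¬¬T) ∨ ¬¬¬x0, not yet normal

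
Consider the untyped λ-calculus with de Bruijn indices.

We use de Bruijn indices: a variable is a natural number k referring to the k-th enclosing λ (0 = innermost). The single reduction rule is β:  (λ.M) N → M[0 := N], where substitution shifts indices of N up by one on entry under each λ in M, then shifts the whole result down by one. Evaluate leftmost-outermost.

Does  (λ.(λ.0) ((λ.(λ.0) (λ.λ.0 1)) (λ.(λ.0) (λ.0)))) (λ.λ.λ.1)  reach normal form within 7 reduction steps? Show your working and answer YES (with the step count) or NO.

  start: (λ.(λ.0) ((λ.(λ.0) (λ.λ.0 1)) (λ.(λ.0) (λ.0)))) (λ.λ.λ.1)
  [1] (λ.0) ((λ.(λ.0) (λ.λ.0 1)) (λ.(λ.0) (λ.0)))
  [2] (λ.(λ.0) (λ.λ.0 1)) (λ.(λ.0) (λ.0))
  [3] (λ.0) (λ.λ.0 1)
  [4] λ.λ.0 1

Answer: YES — reaches normal form λ.λ.0 1 in 4 ≤ 7 steps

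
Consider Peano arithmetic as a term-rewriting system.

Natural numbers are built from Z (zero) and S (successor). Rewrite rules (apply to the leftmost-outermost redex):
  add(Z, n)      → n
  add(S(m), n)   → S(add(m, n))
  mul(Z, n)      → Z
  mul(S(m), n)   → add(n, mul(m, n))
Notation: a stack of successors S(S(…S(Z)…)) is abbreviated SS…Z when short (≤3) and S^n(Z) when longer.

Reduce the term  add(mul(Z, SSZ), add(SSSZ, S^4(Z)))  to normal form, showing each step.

  start: add(mul(Z, SSZ), add(SSSZ, S^4(Z)))
  step 1: add(Z, add(SSSZ, S^4(Z)))
  step 2: add(SSSZ, S^4(Z))
  step 3: S(add(SSZ, S^4(Z)))
  step 4: S(S(add(SZ, S^4(Z))))
  step 5: S(S(S(add(Z, S^4(Z)))))
  step 6: S^7(Z)

Answer: normal form = S^7(Z)  (in 6 steps)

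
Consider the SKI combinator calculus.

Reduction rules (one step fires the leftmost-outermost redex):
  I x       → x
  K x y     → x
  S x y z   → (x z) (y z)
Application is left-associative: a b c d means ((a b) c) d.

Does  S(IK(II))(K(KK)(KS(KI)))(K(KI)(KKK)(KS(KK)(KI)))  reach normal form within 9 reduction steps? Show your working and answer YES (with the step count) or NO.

Answer: YES — reaches normal form K in 7 ≤ 9 steps

Derivation:
  start: S(IK(II))(K(KK)(KS(KI)))(K(KI)(KKK)(KS(KK)(KI)))
  [1] IK(II)(K(KI)(KKK)(KS(KK)(KI)))(K(KK)(KS(KI))(K(KI)(KKK)(KS(KK)(KI))))
  [2] K(II)(K(KI)(KKK)(KS(KK)(KI)))(K(KK)(KS(KI))(K(KI)(KKK)(KS(KK)(KI))))
  [3] II(K(KK)(KS(KI))(K(KI)(KKK)(KS(KK)(KI))))
  [4] I(K(KK)(KS(KI))(K(KI)(KKK)(KS(KK)(KI))))
  [5] K(KK)(KS(KI))(K(KI)(KKK)(KS(KK)(KI)))
  [6] KK(K(KI)(KKK)(KS(KK)(KI)))
  [7] K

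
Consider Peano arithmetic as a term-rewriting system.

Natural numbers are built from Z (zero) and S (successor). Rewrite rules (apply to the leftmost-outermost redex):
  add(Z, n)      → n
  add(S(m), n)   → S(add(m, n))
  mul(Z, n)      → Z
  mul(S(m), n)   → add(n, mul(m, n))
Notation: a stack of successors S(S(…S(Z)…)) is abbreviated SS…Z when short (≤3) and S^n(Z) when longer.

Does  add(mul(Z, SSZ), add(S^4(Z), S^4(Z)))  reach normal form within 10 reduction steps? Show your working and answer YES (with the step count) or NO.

Answer: YES — reaches normal form S^8(Z) in 7 ≤ 10 steps

Derivation:
  start: add(mul(Z, SSZ), add(S^4(Z), S^4(Z)))
  step 1: add(Z, add(S^4(Z), S^4(Z)))
  step 2: add(S^4(Z), S^4(Z))
  step 3: S(add(SSSZ, S^4(Z)))
  step 4: S(S(add(SSZ, S^4(Z))))
  step 5: S(S(S(add(SZ, S^4(Z)))))
  step 6: S(S(S(S(add(Z, S^4(Z))))))
  step 7: S^8(Z)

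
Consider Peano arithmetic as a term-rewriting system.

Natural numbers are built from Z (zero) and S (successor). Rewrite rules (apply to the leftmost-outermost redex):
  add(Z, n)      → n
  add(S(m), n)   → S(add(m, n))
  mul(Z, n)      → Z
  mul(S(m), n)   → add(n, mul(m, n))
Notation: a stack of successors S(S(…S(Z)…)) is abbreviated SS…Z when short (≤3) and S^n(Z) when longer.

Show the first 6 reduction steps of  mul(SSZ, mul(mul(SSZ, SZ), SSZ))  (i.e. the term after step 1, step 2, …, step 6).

  start: mul(SSZ, mul(mul(SSZ, SZ), SSZ))
  →1  add(mul(mul(SSZ, SZ), SSZ), mul(SZ, mul(mul(SSZ, SZ), SSZ)))
  →2  add(mul(add(SZ, mul(SZ, SZ)), SSZ), mul(SZ, mul(mul(SSZ, SZ), SSZ)))
  →3  add(mul(S(add(Z, mul(SZ, SZ))), SSZ), mul(SZ, mul(mul(SSZ, SZ), SSZ)))
  →4  add(add(SSZ, mul(add(Z, mul(SZ, SZ)), SSZ)), mul(SZ, mul(mul(SSZ, SZ), SSZ)))
  →5  add(S(add(SZ, mul(add(Z, mul(SZ, SZ)), SSZ))), mul(SZ, mul(mul(SSZ, SZ), SSZ)))
  →6  S(add(add(SZ, mul(add(Z, mul(SZ, SZ)), SSZ)), mul(SZ, mul(mul(SSZ, SZ), SSZ))))

Answer: after 6 steps: S(add(add(SZ, mul(add(Z, mul(SZ, SZ)), SSZ)), mul(SZ, mul(mul(SSZ, SZ), SSZ))))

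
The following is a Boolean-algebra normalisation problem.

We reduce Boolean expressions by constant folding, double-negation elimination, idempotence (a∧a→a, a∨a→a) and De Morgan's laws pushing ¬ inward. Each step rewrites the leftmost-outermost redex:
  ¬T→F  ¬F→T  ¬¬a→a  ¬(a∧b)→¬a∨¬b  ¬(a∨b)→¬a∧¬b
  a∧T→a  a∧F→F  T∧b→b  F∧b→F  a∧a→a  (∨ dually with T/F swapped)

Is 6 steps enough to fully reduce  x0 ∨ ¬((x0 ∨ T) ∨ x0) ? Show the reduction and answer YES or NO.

Answer: YES — reaches normal form x0 in 6 ≤ 6 steps

Derivation:
  start: x0 ∨ ¬((x0 ∨ T) ∨ x0)
  step 1: x0 ∨ (¬(x0 ∨ T) ∧ ¬x0)
  step 2: x0 ∨ ((¬x0 ∧ ¬T) ∧ ¬x0)
  step 3: x0 ∨ ((¬x0 ∧ F) ∧ ¬x0)
  step 4: x0 ∨ (F ∧ ¬x0)
  step 5: x0 ∨ F
  step 6: x0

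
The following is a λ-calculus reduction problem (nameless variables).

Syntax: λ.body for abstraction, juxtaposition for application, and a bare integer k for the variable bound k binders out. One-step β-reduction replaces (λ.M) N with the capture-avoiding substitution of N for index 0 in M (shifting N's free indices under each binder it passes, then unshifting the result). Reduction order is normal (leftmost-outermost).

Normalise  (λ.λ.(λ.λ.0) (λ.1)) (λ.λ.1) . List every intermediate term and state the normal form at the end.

Answer: normal form = λ.λ.0  (in 2 steps)

Reduction:
  start: (λ.λ.(λ.λ.0) (λ.1)) (λ.λ.1)
  [1] λ.(λ.λ.0) (λ.1)
  [2] λ.λ.0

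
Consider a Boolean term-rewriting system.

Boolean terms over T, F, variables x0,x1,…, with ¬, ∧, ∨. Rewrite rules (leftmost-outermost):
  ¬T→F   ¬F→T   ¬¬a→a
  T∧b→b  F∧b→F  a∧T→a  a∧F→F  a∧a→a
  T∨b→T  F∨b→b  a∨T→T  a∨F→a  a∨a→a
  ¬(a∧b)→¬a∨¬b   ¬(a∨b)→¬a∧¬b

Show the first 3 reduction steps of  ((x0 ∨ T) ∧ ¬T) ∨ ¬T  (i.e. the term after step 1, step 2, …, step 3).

  start: ((x0 ∨ T) ∧ ¬T) ∨ ¬T
  →1  (T ∧ ¬T) ∨ ¬T
  →2  ¬T ∨ ¬T
  →3  ¬T

Answer: after 3 steps: ¬T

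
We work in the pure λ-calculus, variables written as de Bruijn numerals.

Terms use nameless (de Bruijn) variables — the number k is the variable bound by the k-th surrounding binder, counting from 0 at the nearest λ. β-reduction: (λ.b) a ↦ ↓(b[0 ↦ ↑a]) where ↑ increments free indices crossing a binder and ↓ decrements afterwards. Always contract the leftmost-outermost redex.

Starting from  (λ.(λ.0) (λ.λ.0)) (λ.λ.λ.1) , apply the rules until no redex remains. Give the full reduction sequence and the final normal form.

  start: (λ.(λ.0) (λ.λ.0)) (λ.λ.λ.1)
  →1  (λ.0) (λ.λ.0)
  →2  λ.λ.0

Answer: normal form = λ.λ.0  (in 2 steps)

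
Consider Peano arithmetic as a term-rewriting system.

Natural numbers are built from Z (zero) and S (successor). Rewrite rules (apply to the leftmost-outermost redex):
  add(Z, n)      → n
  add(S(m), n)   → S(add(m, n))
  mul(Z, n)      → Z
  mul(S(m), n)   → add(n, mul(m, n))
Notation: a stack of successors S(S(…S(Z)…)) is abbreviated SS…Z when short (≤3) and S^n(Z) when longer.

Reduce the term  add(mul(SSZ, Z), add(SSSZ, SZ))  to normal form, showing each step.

  start: add(mul(SSZ, Z), add(SSSZ, SZ))
  [1] add(add(Z, mul(SZ, Z)), add(SSSZ, SZ))
  [2] add(mul(SZ, Z), add(SSSZ, SZ))
  [3] add(add(Z, mul(Z, Z)), add(SSSZ, SZ))
  [4] add(mul(Z, Z), add(SSSZ, SZ))
  [5] add(Z, add(SSSZ, SZ))
  [6] add(SSSZ, SZ)
  [7] S(add(SSZ, SZ))
  [8] S(S(add(SZ, SZ)))
  [9] S(S(S(add(Z, SZ))))
  [10] S^4(Z)

Answer: normal form = S^4(Z)  (in 10 steps)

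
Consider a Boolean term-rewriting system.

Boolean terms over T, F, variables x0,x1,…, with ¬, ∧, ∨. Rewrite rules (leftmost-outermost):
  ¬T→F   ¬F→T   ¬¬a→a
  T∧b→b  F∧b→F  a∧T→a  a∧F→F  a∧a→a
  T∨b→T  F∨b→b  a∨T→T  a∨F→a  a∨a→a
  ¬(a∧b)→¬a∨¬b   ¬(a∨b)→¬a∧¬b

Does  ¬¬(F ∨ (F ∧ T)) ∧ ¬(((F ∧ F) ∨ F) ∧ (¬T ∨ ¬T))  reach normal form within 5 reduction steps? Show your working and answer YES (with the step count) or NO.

Answer: YES — reaches normal form F in 4 ≤ 5 steps

Reduction:
  start: ¬¬(F ∨ (F ∧ T)) ∧ ¬(((F ∧ F) ∨ F) ∧ (¬T ∨ ¬T))
  step 1: (F ∨ (F ∧ T)) ∧ ¬(((F ∧ F) ∨ F) ∧ (¬T ∨ ¬T))
  step 2: (F ∧ T) ∧ ¬(((F ∧ F) ∨ F) ∧ (¬T ∨ ¬T))
  step 3: F ∧ ¬(((F ∧ F) ∨ F) ∧ (¬T ∨ ¬T))
  step 4: F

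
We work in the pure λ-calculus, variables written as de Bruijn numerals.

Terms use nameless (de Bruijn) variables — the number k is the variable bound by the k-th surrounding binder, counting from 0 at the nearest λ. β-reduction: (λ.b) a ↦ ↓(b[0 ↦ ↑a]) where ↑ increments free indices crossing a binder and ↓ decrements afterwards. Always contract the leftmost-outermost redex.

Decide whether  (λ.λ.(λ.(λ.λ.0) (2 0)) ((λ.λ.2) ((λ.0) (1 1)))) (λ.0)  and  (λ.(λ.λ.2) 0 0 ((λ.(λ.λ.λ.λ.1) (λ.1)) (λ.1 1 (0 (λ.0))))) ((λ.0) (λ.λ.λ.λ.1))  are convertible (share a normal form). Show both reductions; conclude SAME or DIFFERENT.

Answer: DIFFERENT — A ⇓ λ.λ.0, B ⇓ λ.λ.λ.1

Working:
Term A:
  start: (λ.λ.(λ.(λ.λ.0) (2 0)) ((λ.λ.2) ((λ.0) (1 1)))) (λ.0)
  [1] λ.(λ.(λ.λ.0) ((λ.0) 0)) ((λ.λ.2) ((λ.0) ((λ.0) (λ.0))))
  [2] λ.(λ.λ.0) ((λ.0) ((λ.λ.2) ((λ.0) ((λ.0) (λ.0)))))
  [3] λ.λ.0

Term B:
  start: (λ.(λ.λ.2) 0 0 ((λ.(λ.λ.λ.λ.1) (λ.1)) (λ.1 1 (0 (λ.0))))) ((λ.0) (λ.λ.λ.λ.1))
  [1] (λ.λ.(λ.0) (λ.λ.λ.λ.1)) ((λ.0) (λ.λ.λ.λ.1)) ((λ.0) (λ.λ.λ.λ.1)) ((λ.(λ.λ.λ.λ.1) (λ.1)) (λ.(λ.0) (λ.λ.λ.λ.1) ((λ.0) (λ.λ.λ.λ.1)) (0 (λ.0))))
  [2] (λ.(λ.0) (λ.λ.λ.λ.1)) ((λ.0) (λ.λ.λ.λ.1)) ((λ.(λ.λ.λ.λ.1) (λ.1)) (λ.(λ.0) (λ.λ.λ.λ.1) ((λ.0) (λ.λ.λ.λ.1)) (0 (λ.0))))
  [3] (λ.0) (λ.λ.λ.λ.1) ((λ.(λ.λ.λ.λ.1) (λ.1)) (λ.(λ.0) (λ.λ.λ.λ.1) ((λ.0) (λ.λ.λ.λ.1)) (0 (λ.0))))
  [4] (λ.λ.λ.λ.1) ((λ.(λ.λ.λ.λ.1) (λ.1)) (λ.(λ.0) (λ.λ.λ.λ.1) ((λ.0) (λ.λ.λ.λ.1)) (0 (λ.0))))
  [5] λ.λ.λ.1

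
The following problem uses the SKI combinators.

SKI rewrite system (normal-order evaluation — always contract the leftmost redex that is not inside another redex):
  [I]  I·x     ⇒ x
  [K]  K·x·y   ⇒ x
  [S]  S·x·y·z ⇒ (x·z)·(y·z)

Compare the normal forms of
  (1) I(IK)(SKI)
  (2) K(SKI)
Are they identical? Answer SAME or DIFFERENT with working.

Answer: SAME — A ⇓ K(SKI), B ⇓ K(SKI)

Reduction:
Term A:
  start: I(IK)(SKI)
  step 1: IK(SKI)
  step 2: K(SKI)

Term B:
  start: K(SKI)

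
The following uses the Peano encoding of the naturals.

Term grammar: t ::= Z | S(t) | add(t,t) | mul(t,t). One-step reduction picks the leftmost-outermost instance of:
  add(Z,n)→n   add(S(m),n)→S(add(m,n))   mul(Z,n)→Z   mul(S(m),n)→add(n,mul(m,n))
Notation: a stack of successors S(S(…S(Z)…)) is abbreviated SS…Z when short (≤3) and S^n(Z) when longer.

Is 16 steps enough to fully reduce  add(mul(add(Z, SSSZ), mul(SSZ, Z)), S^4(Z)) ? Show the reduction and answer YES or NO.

Answer: NO — after 16 steps the term is add(add(mul(SSZ, Z), mul(Z, mul(SSZ, Z))), S^4(Z)), not yet normal

Working:
  start: add(mul(add(Z, SSSZ), mul(SSZ, Z)), S^4(Z))
  step 1: add(mul(SSSZ, mul(SSZ, Z)), S^4(Z))
  step 2: add(add(mul(SSZ, Z), mul(SSZ, mul(SSZ, Z))), S^4(Z))
  step 3: add(add(add(Z, mul(SZ, Z)), mul(SSZ, mul(SSZ, Z))), S^4(Z))
  step 4: add(add(mul(SZ, Z), mul(SSZ, mul(SSZ, Z))), S^4(Z))
  step 5: add(add(add(Z, mul(Z, Z)), mul(SSZ, mul(SSZ, Z))), S^4(Z))
  step 6: add(add(mul(Z, Z), mul(SSZ, mul(SSZ, Z))), S^4(Z))
  step 7: add(add(Z, mul(SSZ, mul(SSZ, Z))), S^4(Z))
  step 8: add(mul(SSZ, mul(SSZ, Z)), S^4(Z))
  step 9: add(add(mul(SSZ, Z), mul(SZ, mul(SSZ, Z))), S^4(Z))
  step 10: add(add(add(Z, mul(SZ, Z)), mul(SZ, mul(SSZ, Z))), S^4(Z))
  step 11: add(add(mul(SZ, Z), mul(SZ, mul(SSZ, Z))), S^4(Z))
  step 12: add(add(add(Z, mul(Z, Z)), mul(SZ, mul(SSZ, Z))), S^4(Z))
  step 13: add(add(mul(Z, Z), mul(SZ, mul(SSZ, Z))), S^4(Z))
  step 14: add(add(Z, mul(SZ, mul(SSZ, Z))), S^4(Z))
  step 15: add(mul(SZ, mul(SSZ, Z)), S^4(Z))
  step 16: add(add(mul(SSZ, Z), mul(Z, mul(SSZ, Z))), S^4(Z))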